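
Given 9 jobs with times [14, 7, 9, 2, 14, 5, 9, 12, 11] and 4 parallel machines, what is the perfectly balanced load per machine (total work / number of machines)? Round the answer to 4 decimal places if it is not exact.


Total processing time = 14 + 7 + 9 + 2 + 14 + 5 + 9 + 12 + 11 = 83
Number of machines = 4
Ideal balanced load = 83 / 4 = 20.75

20.75


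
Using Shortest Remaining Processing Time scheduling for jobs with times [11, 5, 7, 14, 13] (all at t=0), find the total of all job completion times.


Since all jobs arrive at t=0, SRPT equals SPT ordering.
SPT order: [5, 7, 11, 13, 14]
Completion times:
  Job 1: p=5, C=5
  Job 2: p=7, C=12
  Job 3: p=11, C=23
  Job 4: p=13, C=36
  Job 5: p=14, C=50
Total completion time = 5 + 12 + 23 + 36 + 50 = 126

126


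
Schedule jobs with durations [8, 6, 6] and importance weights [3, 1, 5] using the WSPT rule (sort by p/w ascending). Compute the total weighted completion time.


Compute p/w ratios and sort ascending (WSPT): [(6, 5), (8, 3), (6, 1)]
Compute weighted completion times:
  Job (p=6,w=5): C=6, w*C=5*6=30
  Job (p=8,w=3): C=14, w*C=3*14=42
  Job (p=6,w=1): C=20, w*C=1*20=20
Total weighted completion time = 92

92


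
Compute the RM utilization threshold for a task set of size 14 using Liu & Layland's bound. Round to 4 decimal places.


Compute 2^(1/14) = 1.0507566387
Subtract 1: 1.0507566387 - 1 = 0.0507566387
Multiply by n: 14 * 0.0507566387 = 0.7105929418
Round to 4 dp: 0.7106

0.7106


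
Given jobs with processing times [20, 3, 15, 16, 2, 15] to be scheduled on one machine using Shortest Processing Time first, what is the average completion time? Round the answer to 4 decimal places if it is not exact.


Sort jobs by processing time (SPT order): [2, 3, 15, 15, 16, 20]
Compute completion times sequentially:
  Job 1: processing = 2, completes at 2
  Job 2: processing = 3, completes at 5
  Job 3: processing = 15, completes at 20
  Job 4: processing = 15, completes at 35
  Job 5: processing = 16, completes at 51
  Job 6: processing = 20, completes at 71
Sum of completion times = 184
Average completion time = 184/6 = 30.6667

30.6667


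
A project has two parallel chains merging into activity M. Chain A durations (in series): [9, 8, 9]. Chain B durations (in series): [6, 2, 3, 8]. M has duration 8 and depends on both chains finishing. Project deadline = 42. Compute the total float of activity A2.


Forward pass: ES(A2) = sum of predecessors on chain A = 9
EF = ES + duration = 9 + 8 = 17
Backward pass: LF(M) = deadline = 42; LS(M) = 42 - 8 = 34
LF(A2) = LS(M) - sum(successors on chain A) = 34 - 9 = 25
LS = LF - duration = 25 - 8 = 17
Total float = LS - ES = 17 - 9 = 8

8


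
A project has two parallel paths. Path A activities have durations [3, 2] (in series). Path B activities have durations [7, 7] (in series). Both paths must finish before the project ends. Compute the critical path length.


Path A total = 3 + 2 = 5
Path B total = 7 + 7 = 14
Critical path = longest path = max(5, 14) = 14

14


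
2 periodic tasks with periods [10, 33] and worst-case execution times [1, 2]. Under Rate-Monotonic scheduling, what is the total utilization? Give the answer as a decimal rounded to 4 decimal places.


Compute individual utilizations (exact fractions):
  Task 1: C/T = 1/10 (approx. 0.1)
  Task 2: C/T = 2/33 (approx. 0.0606)
Total utilization U = 1/10 + 2/33 = 53/330
Rounded to 4 decimal places: U = 0.1606
RM (Liu & Layland) bound for 2 tasks = 0.828427; compare with U = 53/330 (approx. 0.160606)
U <= bound, so schedulable by RM sufficient condition.

0.1606


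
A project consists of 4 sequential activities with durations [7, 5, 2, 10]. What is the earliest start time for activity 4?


Activity 4 starts after activities 1 through 3 complete.
Predecessor durations: [7, 5, 2]
ES = 7 + 5 + 2 = 14

14


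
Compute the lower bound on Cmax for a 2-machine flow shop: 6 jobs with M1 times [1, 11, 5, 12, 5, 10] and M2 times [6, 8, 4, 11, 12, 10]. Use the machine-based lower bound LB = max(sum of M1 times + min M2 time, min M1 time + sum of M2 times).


LB1 = sum(M1 times) + min(M2 times) = 44 + 4 = 48
LB2 = min(M1 times) + sum(M2 times) = 1 + 51 = 52
Lower bound = max(LB1, LB2) = max(48, 52) = 52

52


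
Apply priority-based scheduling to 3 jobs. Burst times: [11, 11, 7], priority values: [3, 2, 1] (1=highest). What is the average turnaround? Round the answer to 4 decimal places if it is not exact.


Sort by priority (ascending = highest first):
Order: [(1, 7), (2, 11), (3, 11)]
Completion times:
  Priority 1, burst=7, C=7
  Priority 2, burst=11, C=18
  Priority 3, burst=11, C=29
Average turnaround = 54/3 = 18.0

18.0


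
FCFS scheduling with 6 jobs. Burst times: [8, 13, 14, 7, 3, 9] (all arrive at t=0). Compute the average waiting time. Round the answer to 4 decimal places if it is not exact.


FCFS order (as given): [8, 13, 14, 7, 3, 9]
Waiting times:
  Job 1: wait = 0
  Job 2: wait = 8
  Job 3: wait = 21
  Job 4: wait = 35
  Job 5: wait = 42
  Job 6: wait = 45
Sum of waiting times = 151
Average waiting time = 151/6 = 25.1667

25.1667


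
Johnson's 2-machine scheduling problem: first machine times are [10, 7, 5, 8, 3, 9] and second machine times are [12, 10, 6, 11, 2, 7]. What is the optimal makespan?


Apply Johnson's rule:
  Group 1 (a <= b): [(3, 5, 6), (2, 7, 10), (4, 8, 11), (1, 10, 12)]
  Group 2 (a > b): [(6, 9, 7), (5, 3, 2)]
Optimal job order: [3, 2, 4, 1, 6, 5]
Schedule:
  Job 3: M1 done at 5, M2 done at 11
  Job 2: M1 done at 12, M2 done at 22
  Job 4: M1 done at 20, M2 done at 33
  Job 1: M1 done at 30, M2 done at 45
  Job 6: M1 done at 39, M2 done at 52
  Job 5: M1 done at 42, M2 done at 54
Makespan = 54

54


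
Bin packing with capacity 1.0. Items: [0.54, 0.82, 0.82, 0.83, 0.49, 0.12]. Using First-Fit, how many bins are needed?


Place items sequentially using First-Fit:
  Item 0.54 -> new Bin 1
  Item 0.82 -> new Bin 2
  Item 0.82 -> new Bin 3
  Item 0.83 -> new Bin 4
  Item 0.49 -> new Bin 5
  Item 0.12 -> Bin 1 (now 0.66)
Total bins used = 5

5


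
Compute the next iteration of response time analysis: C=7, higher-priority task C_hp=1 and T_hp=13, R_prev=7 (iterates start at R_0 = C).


R_next = C + ceil(R_prev / T_hp) * C_hp
ceil(7 / 13) = ceil(0.5385) = 1
Interference = 1 * 1 = 1
R_next = 7 + 1 = 8

8


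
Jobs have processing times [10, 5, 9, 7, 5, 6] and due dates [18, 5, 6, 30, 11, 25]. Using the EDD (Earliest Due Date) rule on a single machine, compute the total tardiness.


Sort by due date (EDD order): [(5, 5), (9, 6), (5, 11), (10, 18), (6, 25), (7, 30)]
Compute completion times and tardiness:
  Job 1: p=5, d=5, C=5, tardiness=max(0,5-5)=0
  Job 2: p=9, d=6, C=14, tardiness=max(0,14-6)=8
  Job 3: p=5, d=11, C=19, tardiness=max(0,19-11)=8
  Job 4: p=10, d=18, C=29, tardiness=max(0,29-18)=11
  Job 5: p=6, d=25, C=35, tardiness=max(0,35-25)=10
  Job 6: p=7, d=30, C=42, tardiness=max(0,42-30)=12
Total tardiness = 49

49


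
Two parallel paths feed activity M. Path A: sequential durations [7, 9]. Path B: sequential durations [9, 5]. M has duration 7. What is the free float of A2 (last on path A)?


ES(A2) = sum of predecessors on chain A = 7
EF(A2) = ES + duration = 7 + 9 = 16
Successor of A2 is M. ES(M) = max(sum(A), sum(B)) = max(16, 14) = 16
Free float = ES(successor) - EF(current) = 16 - 16 = 0

0


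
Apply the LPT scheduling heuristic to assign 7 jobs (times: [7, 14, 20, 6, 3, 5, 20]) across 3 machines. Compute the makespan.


Sort jobs in decreasing order (LPT): [20, 20, 14, 7, 6, 5, 3]
Assign each job to the least loaded machine:
  Machine 1: jobs [20, 6], load = 26
  Machine 2: jobs [20, 5], load = 25
  Machine 3: jobs [14, 7, 3], load = 24
Makespan = max load = 26

26


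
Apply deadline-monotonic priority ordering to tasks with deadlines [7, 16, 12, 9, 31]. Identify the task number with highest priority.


Sort tasks by relative deadline (ascending):
  Task 1: deadline = 7
  Task 4: deadline = 9
  Task 3: deadline = 12
  Task 2: deadline = 16
  Task 5: deadline = 31
Priority order (highest first): [1, 4, 3, 2, 5]
Highest priority task = 1

1


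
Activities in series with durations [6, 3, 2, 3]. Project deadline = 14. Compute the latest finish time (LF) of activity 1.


LF(activity 1) = deadline - sum of successor durations
Successors: activities 2 through 4 with durations [3, 2, 3]
Sum of successor durations = 8
LF = 14 - 8 = 6

6


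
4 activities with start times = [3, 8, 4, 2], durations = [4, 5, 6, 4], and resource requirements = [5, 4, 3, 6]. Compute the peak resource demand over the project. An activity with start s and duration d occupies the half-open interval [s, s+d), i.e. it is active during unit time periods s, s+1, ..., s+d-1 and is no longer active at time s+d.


Each activity i is active on [start_i, start_i + duration_i).
Compute total resource usage per time slot:
  t=0: active resources = [], total = 0
  t=1: active resources = [], total = 0
  t=2: active resources = [6], total = 6
  t=3: active resources = [5, 6], total = 11
  t=4: active resources = [5, 3, 6], total = 14
  t=5: active resources = [5, 3, 6], total = 14
  t=6: active resources = [5, 3], total = 8
  t=7: active resources = [3], total = 3
  t=8: active resources = [4, 3], total = 7
  t=9: active resources = [4, 3], total = 7
  t=10: active resources = [4], total = 4
  t=11: active resources = [4], total = 4
  t=12: active resources = [4], total = 4
Peak resource demand = 14

14


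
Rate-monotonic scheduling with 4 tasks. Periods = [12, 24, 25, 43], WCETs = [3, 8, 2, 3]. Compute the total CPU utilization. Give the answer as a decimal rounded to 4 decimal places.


Compute individual utilizations (exact fractions):
  Task 1: C/T = 3/12 = 1/4 (approx. 0.25)
  Task 2: C/T = 8/24 = 1/3 (approx. 0.3333)
  Task 3: C/T = 2/25 (approx. 0.08)
  Task 4: C/T = 3/43 (approx. 0.0698)
Total utilization U = 1/4 + 1/3 + 2/25 + 3/43 = 9457/12900
Rounded to 4 decimal places: U = 0.7331
RM (Liu & Layland) bound for 4 tasks = 0.756828; compare with U = 9457/12900 (approx. 0.733101)
U <= bound, so schedulable by RM sufficient condition.

0.7331


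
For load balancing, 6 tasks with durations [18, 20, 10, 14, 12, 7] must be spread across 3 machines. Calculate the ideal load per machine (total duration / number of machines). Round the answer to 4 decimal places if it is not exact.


Total processing time = 18 + 20 + 10 + 14 + 12 + 7 = 81
Number of machines = 3
Ideal balanced load = 81 / 3 = 27.0

27.0


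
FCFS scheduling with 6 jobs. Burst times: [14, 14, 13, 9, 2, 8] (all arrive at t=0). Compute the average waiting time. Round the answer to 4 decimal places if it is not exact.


FCFS order (as given): [14, 14, 13, 9, 2, 8]
Waiting times:
  Job 1: wait = 0
  Job 2: wait = 14
  Job 3: wait = 28
  Job 4: wait = 41
  Job 5: wait = 50
  Job 6: wait = 52
Sum of waiting times = 185
Average waiting time = 185/6 = 30.8333

30.8333


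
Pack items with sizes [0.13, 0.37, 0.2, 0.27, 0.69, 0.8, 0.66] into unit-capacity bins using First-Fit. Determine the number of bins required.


Place items sequentially using First-Fit:
  Item 0.13 -> new Bin 1
  Item 0.37 -> Bin 1 (now 0.5)
  Item 0.2 -> Bin 1 (now 0.7)
  Item 0.27 -> Bin 1 (now 0.97)
  Item 0.69 -> new Bin 2
  Item 0.8 -> new Bin 3
  Item 0.66 -> new Bin 4
Total bins used = 4

4


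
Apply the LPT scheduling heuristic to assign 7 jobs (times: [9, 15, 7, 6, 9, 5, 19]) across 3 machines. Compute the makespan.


Sort jobs in decreasing order (LPT): [19, 15, 9, 9, 7, 6, 5]
Assign each job to the least loaded machine:
  Machine 1: jobs [19, 5], load = 24
  Machine 2: jobs [15, 7], load = 22
  Machine 3: jobs [9, 9, 6], load = 24
Makespan = max load = 24

24


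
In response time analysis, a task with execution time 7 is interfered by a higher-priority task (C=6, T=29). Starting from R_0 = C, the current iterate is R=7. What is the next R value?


R_next = C + ceil(R_prev / T_hp) * C_hp
ceil(7 / 29) = ceil(0.2414) = 1
Interference = 1 * 6 = 6
R_next = 7 + 6 = 13

13


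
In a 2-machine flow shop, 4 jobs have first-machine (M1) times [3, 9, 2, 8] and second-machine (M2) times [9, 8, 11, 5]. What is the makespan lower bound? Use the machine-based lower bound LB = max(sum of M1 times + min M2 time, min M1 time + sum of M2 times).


LB1 = sum(M1 times) + min(M2 times) = 22 + 5 = 27
LB2 = min(M1 times) + sum(M2 times) = 2 + 33 = 35
Lower bound = max(LB1, LB2) = max(27, 35) = 35

35


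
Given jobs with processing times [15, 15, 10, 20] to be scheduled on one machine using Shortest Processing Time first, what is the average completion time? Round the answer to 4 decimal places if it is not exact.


Sort jobs by processing time (SPT order): [10, 15, 15, 20]
Compute completion times sequentially:
  Job 1: processing = 10, completes at 10
  Job 2: processing = 15, completes at 25
  Job 3: processing = 15, completes at 40
  Job 4: processing = 20, completes at 60
Sum of completion times = 135
Average completion time = 135/4 = 33.75

33.75


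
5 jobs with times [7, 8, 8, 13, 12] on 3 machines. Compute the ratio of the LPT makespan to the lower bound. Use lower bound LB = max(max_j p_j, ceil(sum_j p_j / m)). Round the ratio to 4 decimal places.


LPT order: [13, 12, 8, 8, 7]
Machine loads after assignment: [13, 19, 16]
LPT makespan = 19
Lower bound = max(max_job, ceil(total/3)) = max(13, 16) = 16
Ratio = 19 / 16 = 1.1875

1.1875


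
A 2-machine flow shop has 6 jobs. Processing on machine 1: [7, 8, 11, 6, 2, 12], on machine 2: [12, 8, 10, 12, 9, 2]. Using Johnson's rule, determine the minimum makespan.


Apply Johnson's rule:
  Group 1 (a <= b): [(5, 2, 9), (4, 6, 12), (1, 7, 12), (2, 8, 8)]
  Group 2 (a > b): [(3, 11, 10), (6, 12, 2)]
Optimal job order: [5, 4, 1, 2, 3, 6]
Schedule:
  Job 5: M1 done at 2, M2 done at 11
  Job 4: M1 done at 8, M2 done at 23
  Job 1: M1 done at 15, M2 done at 35
  Job 2: M1 done at 23, M2 done at 43
  Job 3: M1 done at 34, M2 done at 53
  Job 6: M1 done at 46, M2 done at 55
Makespan = 55

55


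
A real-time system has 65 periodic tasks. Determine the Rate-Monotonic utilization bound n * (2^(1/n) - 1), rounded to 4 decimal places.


Compute 2^(1/65) = 1.0107208638
Subtract 1: 1.0107208638 - 1 = 0.0107208638
Multiply by n: 65 * 0.0107208638 = 0.6968561470
Round to 4 dp: 0.6969

0.6969


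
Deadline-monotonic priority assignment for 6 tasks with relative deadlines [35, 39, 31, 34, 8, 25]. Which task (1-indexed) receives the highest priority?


Sort tasks by relative deadline (ascending):
  Task 5: deadline = 8
  Task 6: deadline = 25
  Task 3: deadline = 31
  Task 4: deadline = 34
  Task 1: deadline = 35
  Task 2: deadline = 39
Priority order (highest first): [5, 6, 3, 4, 1, 2]
Highest priority task = 5

5


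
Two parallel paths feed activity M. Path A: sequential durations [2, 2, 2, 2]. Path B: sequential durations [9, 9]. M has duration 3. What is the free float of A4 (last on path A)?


ES(A4) = sum of predecessors on chain A = 6
EF(A4) = ES + duration = 6 + 2 = 8
Successor of A4 is M. ES(M) = max(sum(A), sum(B)) = max(8, 18) = 18
Free float = ES(successor) - EF(current) = 18 - 8 = 10

10


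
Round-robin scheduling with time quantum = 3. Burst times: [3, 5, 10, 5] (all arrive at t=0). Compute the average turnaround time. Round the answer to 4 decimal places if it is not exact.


Time quantum = 3
Execution trace:
  J1 runs 3 units, time = 3
  J2 runs 3 units, time = 6
  J3 runs 3 units, time = 9
  J4 runs 3 units, time = 12
  J2 runs 2 units, time = 14
  J3 runs 3 units, time = 17
  J4 runs 2 units, time = 19
  J3 runs 3 units, time = 22
  J3 runs 1 units, time = 23
Finish times: [3, 14, 23, 19]
Average turnaround = 59/4 = 14.75

14.75


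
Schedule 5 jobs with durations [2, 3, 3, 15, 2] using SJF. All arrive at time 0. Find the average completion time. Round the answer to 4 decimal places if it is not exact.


SJF order (ascending): [2, 2, 3, 3, 15]
Completion times:
  Job 1: burst=2, C=2
  Job 2: burst=2, C=4
  Job 3: burst=3, C=7
  Job 4: burst=3, C=10
  Job 5: burst=15, C=25
Average completion = 48/5 = 9.6

9.6


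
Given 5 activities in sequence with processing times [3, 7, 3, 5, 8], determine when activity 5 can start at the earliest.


Activity 5 starts after activities 1 through 4 complete.
Predecessor durations: [3, 7, 3, 5]
ES = 3 + 7 + 3 + 5 = 18

18


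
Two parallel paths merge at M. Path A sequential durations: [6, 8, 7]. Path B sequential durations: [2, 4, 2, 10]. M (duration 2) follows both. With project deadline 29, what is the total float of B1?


Forward pass: ES(B1) = sum of predecessors on chain B = 0
EF = ES + duration = 0 + 2 = 2
Backward pass: LF(M) = deadline = 29; LS(M) = 29 - 2 = 27
LF(B1) = LS(M) - sum(successors on chain B) = 27 - 16 = 11
LS = LF - duration = 11 - 2 = 9
Total float = LS - ES = 9 - 0 = 9

9


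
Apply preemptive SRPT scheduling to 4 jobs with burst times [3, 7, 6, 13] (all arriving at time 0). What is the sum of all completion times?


Since all jobs arrive at t=0, SRPT equals SPT ordering.
SPT order: [3, 6, 7, 13]
Completion times:
  Job 1: p=3, C=3
  Job 2: p=6, C=9
  Job 3: p=7, C=16
  Job 4: p=13, C=29
Total completion time = 3 + 9 + 16 + 29 = 57

57


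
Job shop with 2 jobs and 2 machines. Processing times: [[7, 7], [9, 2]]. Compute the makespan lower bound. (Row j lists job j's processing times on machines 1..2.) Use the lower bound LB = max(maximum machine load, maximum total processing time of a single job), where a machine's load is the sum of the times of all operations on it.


Machine loads:
  Machine 1: 7 + 9 = 16
  Machine 2: 7 + 2 = 9
Max machine load = 16
Job totals:
  Job 1: 14
  Job 2: 11
Max job total = 14
Lower bound = max(16, 14) = 16

16


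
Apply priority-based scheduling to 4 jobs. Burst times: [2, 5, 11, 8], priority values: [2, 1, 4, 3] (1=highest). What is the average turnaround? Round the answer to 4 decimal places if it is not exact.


Sort by priority (ascending = highest first):
Order: [(1, 5), (2, 2), (3, 8), (4, 11)]
Completion times:
  Priority 1, burst=5, C=5
  Priority 2, burst=2, C=7
  Priority 3, burst=8, C=15
  Priority 4, burst=11, C=26
Average turnaround = 53/4 = 13.25

13.25


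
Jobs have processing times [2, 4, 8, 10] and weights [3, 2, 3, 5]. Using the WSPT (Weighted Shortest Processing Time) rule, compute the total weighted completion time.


Compute p/w ratios and sort ascending (WSPT): [(2, 3), (4, 2), (10, 5), (8, 3)]
Compute weighted completion times:
  Job (p=2,w=3): C=2, w*C=3*2=6
  Job (p=4,w=2): C=6, w*C=2*6=12
  Job (p=10,w=5): C=16, w*C=5*16=80
  Job (p=8,w=3): C=24, w*C=3*24=72
Total weighted completion time = 170

170


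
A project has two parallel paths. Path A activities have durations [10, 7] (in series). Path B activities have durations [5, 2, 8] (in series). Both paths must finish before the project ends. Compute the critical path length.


Path A total = 10 + 7 = 17
Path B total = 5 + 2 + 8 = 15
Critical path = longest path = max(17, 15) = 17

17


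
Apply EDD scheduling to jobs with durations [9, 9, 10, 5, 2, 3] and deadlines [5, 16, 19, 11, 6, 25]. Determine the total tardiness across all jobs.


Sort by due date (EDD order): [(9, 5), (2, 6), (5, 11), (9, 16), (10, 19), (3, 25)]
Compute completion times and tardiness:
  Job 1: p=9, d=5, C=9, tardiness=max(0,9-5)=4
  Job 2: p=2, d=6, C=11, tardiness=max(0,11-6)=5
  Job 3: p=5, d=11, C=16, tardiness=max(0,16-11)=5
  Job 4: p=9, d=16, C=25, tardiness=max(0,25-16)=9
  Job 5: p=10, d=19, C=35, tardiness=max(0,35-19)=16
  Job 6: p=3, d=25, C=38, tardiness=max(0,38-25)=13
Total tardiness = 52

52


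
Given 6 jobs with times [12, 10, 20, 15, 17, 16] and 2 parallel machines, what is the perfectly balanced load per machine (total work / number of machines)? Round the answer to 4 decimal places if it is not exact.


Total processing time = 12 + 10 + 20 + 15 + 17 + 16 = 90
Number of machines = 2
Ideal balanced load = 90 / 2 = 45.0

45.0


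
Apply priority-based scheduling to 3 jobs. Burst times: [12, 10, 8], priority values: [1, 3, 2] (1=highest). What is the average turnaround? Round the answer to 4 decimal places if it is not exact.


Sort by priority (ascending = highest first):
Order: [(1, 12), (2, 8), (3, 10)]
Completion times:
  Priority 1, burst=12, C=12
  Priority 2, burst=8, C=20
  Priority 3, burst=10, C=30
Average turnaround = 62/3 = 20.6667

20.6667


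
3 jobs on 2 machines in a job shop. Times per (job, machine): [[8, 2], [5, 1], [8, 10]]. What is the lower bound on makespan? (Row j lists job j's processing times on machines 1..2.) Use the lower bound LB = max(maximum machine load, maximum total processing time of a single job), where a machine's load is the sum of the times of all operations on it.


Machine loads:
  Machine 1: 8 + 5 + 8 = 21
  Machine 2: 2 + 1 + 10 = 13
Max machine load = 21
Job totals:
  Job 1: 10
  Job 2: 6
  Job 3: 18
Max job total = 18
Lower bound = max(21, 18) = 21

21


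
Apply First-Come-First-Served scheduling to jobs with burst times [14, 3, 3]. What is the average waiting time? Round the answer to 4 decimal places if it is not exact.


FCFS order (as given): [14, 3, 3]
Waiting times:
  Job 1: wait = 0
  Job 2: wait = 14
  Job 3: wait = 17
Sum of waiting times = 31
Average waiting time = 31/3 = 10.3333

10.3333


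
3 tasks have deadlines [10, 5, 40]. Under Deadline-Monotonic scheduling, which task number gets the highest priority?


Sort tasks by relative deadline (ascending):
  Task 2: deadline = 5
  Task 1: deadline = 10
  Task 3: deadline = 40
Priority order (highest first): [2, 1, 3]
Highest priority task = 2

2


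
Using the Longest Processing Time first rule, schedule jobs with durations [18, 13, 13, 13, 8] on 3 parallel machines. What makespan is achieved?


Sort jobs in decreasing order (LPT): [18, 13, 13, 13, 8]
Assign each job to the least loaded machine:
  Machine 1: jobs [18], load = 18
  Machine 2: jobs [13, 13], load = 26
  Machine 3: jobs [13, 8], load = 21
Makespan = max load = 26

26


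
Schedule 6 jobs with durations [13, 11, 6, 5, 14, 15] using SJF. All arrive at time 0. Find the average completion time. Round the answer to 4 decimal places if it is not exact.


SJF order (ascending): [5, 6, 11, 13, 14, 15]
Completion times:
  Job 1: burst=5, C=5
  Job 2: burst=6, C=11
  Job 3: burst=11, C=22
  Job 4: burst=13, C=35
  Job 5: burst=14, C=49
  Job 6: burst=15, C=64
Average completion = 186/6 = 31.0

31.0


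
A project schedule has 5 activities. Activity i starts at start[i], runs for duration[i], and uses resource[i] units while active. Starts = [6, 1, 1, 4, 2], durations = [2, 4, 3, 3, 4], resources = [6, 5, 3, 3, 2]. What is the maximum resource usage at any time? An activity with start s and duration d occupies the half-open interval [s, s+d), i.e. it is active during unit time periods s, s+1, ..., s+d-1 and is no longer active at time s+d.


Each activity i is active on [start_i, start_i + duration_i).
Compute total resource usage per time slot:
  t=0: active resources = [], total = 0
  t=1: active resources = [5, 3], total = 8
  t=2: active resources = [5, 3, 2], total = 10
  t=3: active resources = [5, 3, 2], total = 10
  t=4: active resources = [5, 3, 2], total = 10
  t=5: active resources = [3, 2], total = 5
  t=6: active resources = [6, 3], total = 9
  t=7: active resources = [6], total = 6
Peak resource demand = 10

10


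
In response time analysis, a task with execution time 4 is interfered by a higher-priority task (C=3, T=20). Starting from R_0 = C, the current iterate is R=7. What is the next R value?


R_next = C + ceil(R_prev / T_hp) * C_hp
ceil(7 / 20) = ceil(0.35) = 1
Interference = 1 * 3 = 3
R_next = 4 + 3 = 7
R_next = R_prev, so the iteration has converged (response time = 7).

7


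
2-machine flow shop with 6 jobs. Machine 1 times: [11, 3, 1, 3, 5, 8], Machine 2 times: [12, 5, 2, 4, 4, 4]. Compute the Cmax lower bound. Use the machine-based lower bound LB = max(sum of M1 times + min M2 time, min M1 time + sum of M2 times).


LB1 = sum(M1 times) + min(M2 times) = 31 + 2 = 33
LB2 = min(M1 times) + sum(M2 times) = 1 + 31 = 32
Lower bound = max(LB1, LB2) = max(33, 32) = 33

33


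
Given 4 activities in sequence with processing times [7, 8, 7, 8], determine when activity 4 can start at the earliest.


Activity 4 starts after activities 1 through 3 complete.
Predecessor durations: [7, 8, 7]
ES = 7 + 8 + 7 = 22

22


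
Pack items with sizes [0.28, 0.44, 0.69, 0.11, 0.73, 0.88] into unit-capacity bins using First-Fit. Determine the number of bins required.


Place items sequentially using First-Fit:
  Item 0.28 -> new Bin 1
  Item 0.44 -> Bin 1 (now 0.72)
  Item 0.69 -> new Bin 2
  Item 0.11 -> Bin 1 (now 0.83)
  Item 0.73 -> new Bin 3
  Item 0.88 -> new Bin 4
Total bins used = 4

4


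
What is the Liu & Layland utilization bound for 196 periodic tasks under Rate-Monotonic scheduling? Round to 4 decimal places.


Compute 2^(1/196) = 1.0035427259
Subtract 1: 1.0035427259 - 1 = 0.0035427259
Multiply by n: 196 * 0.0035427259 = 0.6943742764
Round to 4 dp: 0.6944

0.6944


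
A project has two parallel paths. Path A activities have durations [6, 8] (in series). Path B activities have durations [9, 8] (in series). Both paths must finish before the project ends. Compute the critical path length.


Path A total = 6 + 8 = 14
Path B total = 9 + 8 = 17
Critical path = longest path = max(14, 17) = 17

17


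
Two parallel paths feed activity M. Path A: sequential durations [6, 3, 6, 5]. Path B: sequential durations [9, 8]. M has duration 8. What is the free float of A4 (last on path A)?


ES(A4) = sum of predecessors on chain A = 15
EF(A4) = ES + duration = 15 + 5 = 20
Successor of A4 is M. ES(M) = max(sum(A), sum(B)) = max(20, 17) = 20
Free float = ES(successor) - EF(current) = 20 - 20 = 0

0


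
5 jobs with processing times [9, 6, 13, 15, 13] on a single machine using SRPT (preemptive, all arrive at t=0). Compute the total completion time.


Since all jobs arrive at t=0, SRPT equals SPT ordering.
SPT order: [6, 9, 13, 13, 15]
Completion times:
  Job 1: p=6, C=6
  Job 2: p=9, C=15
  Job 3: p=13, C=28
  Job 4: p=13, C=41
  Job 5: p=15, C=56
Total completion time = 6 + 15 + 28 + 41 + 56 = 146

146


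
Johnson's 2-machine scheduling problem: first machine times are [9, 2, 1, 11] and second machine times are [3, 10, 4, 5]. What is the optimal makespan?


Apply Johnson's rule:
  Group 1 (a <= b): [(3, 1, 4), (2, 2, 10)]
  Group 2 (a > b): [(4, 11, 5), (1, 9, 3)]
Optimal job order: [3, 2, 4, 1]
Schedule:
  Job 3: M1 done at 1, M2 done at 5
  Job 2: M1 done at 3, M2 done at 15
  Job 4: M1 done at 14, M2 done at 20
  Job 1: M1 done at 23, M2 done at 26
Makespan = 26

26


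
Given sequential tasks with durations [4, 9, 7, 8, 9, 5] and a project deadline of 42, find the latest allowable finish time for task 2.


LF(activity 2) = deadline - sum of successor durations
Successors: activities 3 through 6 with durations [7, 8, 9, 5]
Sum of successor durations = 29
LF = 42 - 29 = 13

13


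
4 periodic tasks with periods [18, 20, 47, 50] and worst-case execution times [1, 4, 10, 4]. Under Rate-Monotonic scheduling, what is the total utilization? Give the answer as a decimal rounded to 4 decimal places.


Compute individual utilizations (exact fractions):
  Task 1: C/T = 1/18 (approx. 0.0556)
  Task 2: C/T = 4/20 = 1/5 (approx. 0.2)
  Task 3: C/T = 10/47 (approx. 0.2128)
  Task 4: C/T = 4/50 = 2/25 (approx. 0.08)
Total utilization U = 1/18 + 1/5 + 10/47 + 2/25 = 11597/21150
Rounded to 4 decimal places: U = 0.5483
RM (Liu & Layland) bound for 4 tasks = 0.756828; compare with U = 11597/21150 (approx. 0.548322)
U <= bound, so schedulable by RM sufficient condition.

0.5483


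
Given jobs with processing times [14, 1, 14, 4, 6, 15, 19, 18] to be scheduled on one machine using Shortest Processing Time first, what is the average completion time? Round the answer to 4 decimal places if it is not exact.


Sort jobs by processing time (SPT order): [1, 4, 6, 14, 14, 15, 18, 19]
Compute completion times sequentially:
  Job 1: processing = 1, completes at 1
  Job 2: processing = 4, completes at 5
  Job 3: processing = 6, completes at 11
  Job 4: processing = 14, completes at 25
  Job 5: processing = 14, completes at 39
  Job 6: processing = 15, completes at 54
  Job 7: processing = 18, completes at 72
  Job 8: processing = 19, completes at 91
Sum of completion times = 298
Average completion time = 298/8 = 37.25

37.25


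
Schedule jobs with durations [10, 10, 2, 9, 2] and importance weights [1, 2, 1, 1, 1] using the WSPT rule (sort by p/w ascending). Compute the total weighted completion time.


Compute p/w ratios and sort ascending (WSPT): [(2, 1), (2, 1), (10, 2), (9, 1), (10, 1)]
Compute weighted completion times:
  Job (p=2,w=1): C=2, w*C=1*2=2
  Job (p=2,w=1): C=4, w*C=1*4=4
  Job (p=10,w=2): C=14, w*C=2*14=28
  Job (p=9,w=1): C=23, w*C=1*23=23
  Job (p=10,w=1): C=33, w*C=1*33=33
Total weighted completion time = 90

90


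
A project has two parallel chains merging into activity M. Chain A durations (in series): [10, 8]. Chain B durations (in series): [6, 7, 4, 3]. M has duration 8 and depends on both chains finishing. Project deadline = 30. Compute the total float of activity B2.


Forward pass: ES(B2) = sum of predecessors on chain B = 6
EF = ES + duration = 6 + 7 = 13
Backward pass: LF(M) = deadline = 30; LS(M) = 30 - 8 = 22
LF(B2) = LS(M) - sum(successors on chain B) = 22 - 7 = 15
LS = LF - duration = 15 - 7 = 8
Total float = LS - ES = 8 - 6 = 2

2


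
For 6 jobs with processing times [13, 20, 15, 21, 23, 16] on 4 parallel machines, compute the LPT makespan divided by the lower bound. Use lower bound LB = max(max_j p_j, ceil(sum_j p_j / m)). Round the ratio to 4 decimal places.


LPT order: [23, 21, 20, 16, 15, 13]
Machine loads after assignment: [23, 21, 33, 31]
LPT makespan = 33
Lower bound = max(max_job, ceil(total/4)) = max(23, 27) = 27
Ratio = 33 / 27 = 1.2222

1.2222


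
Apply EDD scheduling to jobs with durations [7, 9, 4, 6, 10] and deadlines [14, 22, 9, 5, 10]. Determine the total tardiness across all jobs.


Sort by due date (EDD order): [(6, 5), (4, 9), (10, 10), (7, 14), (9, 22)]
Compute completion times and tardiness:
  Job 1: p=6, d=5, C=6, tardiness=max(0,6-5)=1
  Job 2: p=4, d=9, C=10, tardiness=max(0,10-9)=1
  Job 3: p=10, d=10, C=20, tardiness=max(0,20-10)=10
  Job 4: p=7, d=14, C=27, tardiness=max(0,27-14)=13
  Job 5: p=9, d=22, C=36, tardiness=max(0,36-22)=14
Total tardiness = 39

39


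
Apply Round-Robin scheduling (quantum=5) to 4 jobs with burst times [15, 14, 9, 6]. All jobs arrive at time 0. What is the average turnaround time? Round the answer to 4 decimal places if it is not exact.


Time quantum = 5
Execution trace:
  J1 runs 5 units, time = 5
  J2 runs 5 units, time = 10
  J3 runs 5 units, time = 15
  J4 runs 5 units, time = 20
  J1 runs 5 units, time = 25
  J2 runs 5 units, time = 30
  J3 runs 4 units, time = 34
  J4 runs 1 units, time = 35
  J1 runs 5 units, time = 40
  J2 runs 4 units, time = 44
Finish times: [40, 44, 34, 35]
Average turnaround = 153/4 = 38.25

38.25


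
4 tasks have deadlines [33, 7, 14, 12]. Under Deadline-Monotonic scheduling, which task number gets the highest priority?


Sort tasks by relative deadline (ascending):
  Task 2: deadline = 7
  Task 4: deadline = 12
  Task 3: deadline = 14
  Task 1: deadline = 33
Priority order (highest first): [2, 4, 3, 1]
Highest priority task = 2

2


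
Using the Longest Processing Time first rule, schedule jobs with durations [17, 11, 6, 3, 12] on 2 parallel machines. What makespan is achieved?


Sort jobs in decreasing order (LPT): [17, 12, 11, 6, 3]
Assign each job to the least loaded machine:
  Machine 1: jobs [17, 6, 3], load = 26
  Machine 2: jobs [12, 11], load = 23
Makespan = max load = 26

26


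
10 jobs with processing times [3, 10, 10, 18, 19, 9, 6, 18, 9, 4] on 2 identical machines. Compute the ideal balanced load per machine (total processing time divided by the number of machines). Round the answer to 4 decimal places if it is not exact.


Total processing time = 3 + 10 + 10 + 18 + 19 + 9 + 6 + 18 + 9 + 4 = 106
Number of machines = 2
Ideal balanced load = 106 / 2 = 53.0

53.0


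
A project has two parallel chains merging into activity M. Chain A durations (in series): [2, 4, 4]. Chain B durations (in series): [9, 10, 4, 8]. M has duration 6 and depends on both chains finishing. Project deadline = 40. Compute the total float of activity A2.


Forward pass: ES(A2) = sum of predecessors on chain A = 2
EF = ES + duration = 2 + 4 = 6
Backward pass: LF(M) = deadline = 40; LS(M) = 40 - 6 = 34
LF(A2) = LS(M) - sum(successors on chain A) = 34 - 4 = 30
LS = LF - duration = 30 - 4 = 26
Total float = LS - ES = 26 - 2 = 24

24


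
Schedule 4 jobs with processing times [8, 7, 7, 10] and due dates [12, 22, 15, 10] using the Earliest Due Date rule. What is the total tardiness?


Sort by due date (EDD order): [(10, 10), (8, 12), (7, 15), (7, 22)]
Compute completion times and tardiness:
  Job 1: p=10, d=10, C=10, tardiness=max(0,10-10)=0
  Job 2: p=8, d=12, C=18, tardiness=max(0,18-12)=6
  Job 3: p=7, d=15, C=25, tardiness=max(0,25-15)=10
  Job 4: p=7, d=22, C=32, tardiness=max(0,32-22)=10
Total tardiness = 26

26


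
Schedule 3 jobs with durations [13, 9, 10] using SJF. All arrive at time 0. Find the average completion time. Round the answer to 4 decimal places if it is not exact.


SJF order (ascending): [9, 10, 13]
Completion times:
  Job 1: burst=9, C=9
  Job 2: burst=10, C=19
  Job 3: burst=13, C=32
Average completion = 60/3 = 20.0

20.0


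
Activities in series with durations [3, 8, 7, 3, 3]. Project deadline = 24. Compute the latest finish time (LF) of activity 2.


LF(activity 2) = deadline - sum of successor durations
Successors: activities 3 through 5 with durations [7, 3, 3]
Sum of successor durations = 13
LF = 24 - 13 = 11

11


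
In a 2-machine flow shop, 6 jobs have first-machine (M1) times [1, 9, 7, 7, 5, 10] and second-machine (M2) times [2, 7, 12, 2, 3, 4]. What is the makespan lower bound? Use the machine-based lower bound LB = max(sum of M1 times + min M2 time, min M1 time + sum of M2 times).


LB1 = sum(M1 times) + min(M2 times) = 39 + 2 = 41
LB2 = min(M1 times) + sum(M2 times) = 1 + 30 = 31
Lower bound = max(LB1, LB2) = max(41, 31) = 41

41


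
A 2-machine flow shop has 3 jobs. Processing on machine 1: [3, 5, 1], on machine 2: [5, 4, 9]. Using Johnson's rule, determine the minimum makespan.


Apply Johnson's rule:
  Group 1 (a <= b): [(3, 1, 9), (1, 3, 5)]
  Group 2 (a > b): [(2, 5, 4)]
Optimal job order: [3, 1, 2]
Schedule:
  Job 3: M1 done at 1, M2 done at 10
  Job 1: M1 done at 4, M2 done at 15
  Job 2: M1 done at 9, M2 done at 19
Makespan = 19

19


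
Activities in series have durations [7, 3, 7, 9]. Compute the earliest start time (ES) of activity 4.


Activity 4 starts after activities 1 through 3 complete.
Predecessor durations: [7, 3, 7]
ES = 7 + 3 + 7 = 17

17


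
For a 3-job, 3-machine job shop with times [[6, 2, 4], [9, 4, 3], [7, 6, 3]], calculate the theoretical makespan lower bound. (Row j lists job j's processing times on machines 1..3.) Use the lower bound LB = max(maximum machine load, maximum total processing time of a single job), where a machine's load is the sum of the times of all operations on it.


Machine loads:
  Machine 1: 6 + 9 + 7 = 22
  Machine 2: 2 + 4 + 6 = 12
  Machine 3: 4 + 3 + 3 = 10
Max machine load = 22
Job totals:
  Job 1: 12
  Job 2: 16
  Job 3: 16
Max job total = 16
Lower bound = max(22, 16) = 22

22


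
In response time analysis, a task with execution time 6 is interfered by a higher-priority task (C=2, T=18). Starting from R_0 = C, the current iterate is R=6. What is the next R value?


R_next = C + ceil(R_prev / T_hp) * C_hp
ceil(6 / 18) = ceil(0.3333) = 1
Interference = 1 * 2 = 2
R_next = 6 + 2 = 8

8


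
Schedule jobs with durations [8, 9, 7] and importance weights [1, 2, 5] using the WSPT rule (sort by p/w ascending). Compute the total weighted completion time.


Compute p/w ratios and sort ascending (WSPT): [(7, 5), (9, 2), (8, 1)]
Compute weighted completion times:
  Job (p=7,w=5): C=7, w*C=5*7=35
  Job (p=9,w=2): C=16, w*C=2*16=32
  Job (p=8,w=1): C=24, w*C=1*24=24
Total weighted completion time = 91

91


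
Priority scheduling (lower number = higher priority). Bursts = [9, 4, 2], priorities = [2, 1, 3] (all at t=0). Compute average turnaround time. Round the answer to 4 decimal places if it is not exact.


Sort by priority (ascending = highest first):
Order: [(1, 4), (2, 9), (3, 2)]
Completion times:
  Priority 1, burst=4, C=4
  Priority 2, burst=9, C=13
  Priority 3, burst=2, C=15
Average turnaround = 32/3 = 10.6667

10.6667


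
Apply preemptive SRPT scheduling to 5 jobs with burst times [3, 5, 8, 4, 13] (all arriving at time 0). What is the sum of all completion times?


Since all jobs arrive at t=0, SRPT equals SPT ordering.
SPT order: [3, 4, 5, 8, 13]
Completion times:
  Job 1: p=3, C=3
  Job 2: p=4, C=7
  Job 3: p=5, C=12
  Job 4: p=8, C=20
  Job 5: p=13, C=33
Total completion time = 3 + 7 + 12 + 20 + 33 = 75

75


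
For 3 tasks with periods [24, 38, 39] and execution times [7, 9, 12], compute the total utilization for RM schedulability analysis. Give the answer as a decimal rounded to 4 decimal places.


Compute individual utilizations (exact fractions):
  Task 1: C/T = 7/24 (approx. 0.2917)
  Task 2: C/T = 9/38 (approx. 0.2368)
  Task 3: C/T = 12/39 = 4/13 (approx. 0.3077)
Total utilization U = 7/24 + 9/38 + 4/13 = 4957/5928
Rounded to 4 decimal places: U = 0.8362
RM (Liu & Layland) bound for 3 tasks = 0.779763; compare with U = 4957/5928 (approx. 0.836201)
bound < U <= 1, so the RM sufficient condition is not met (inconclusive; an exact test such as response-time analysis is needed).

0.8362


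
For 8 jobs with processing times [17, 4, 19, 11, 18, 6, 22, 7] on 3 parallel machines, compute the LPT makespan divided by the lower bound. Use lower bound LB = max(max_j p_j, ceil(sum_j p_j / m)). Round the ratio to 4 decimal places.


LPT order: [22, 19, 18, 17, 11, 7, 6, 4]
Machine loads after assignment: [35, 34, 35]
LPT makespan = 35
Lower bound = max(max_job, ceil(total/3)) = max(22, 35) = 35
Ratio = 35 / 35 = 1.0

1.0


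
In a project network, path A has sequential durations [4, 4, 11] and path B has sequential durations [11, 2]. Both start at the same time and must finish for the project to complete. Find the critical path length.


Path A total = 4 + 4 + 11 = 19
Path B total = 11 + 2 = 13
Critical path = longest path = max(19, 13) = 19

19


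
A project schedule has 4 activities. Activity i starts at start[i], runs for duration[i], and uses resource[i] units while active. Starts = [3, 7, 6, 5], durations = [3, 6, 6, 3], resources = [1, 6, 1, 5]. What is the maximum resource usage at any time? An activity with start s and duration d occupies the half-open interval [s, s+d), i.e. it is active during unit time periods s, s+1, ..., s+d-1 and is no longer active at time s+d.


Each activity i is active on [start_i, start_i + duration_i).
Compute total resource usage per time slot:
  t=0: active resources = [], total = 0
  t=1: active resources = [], total = 0
  t=2: active resources = [], total = 0
  t=3: active resources = [1], total = 1
  t=4: active resources = [1], total = 1
  t=5: active resources = [1, 5], total = 6
  t=6: active resources = [1, 5], total = 6
  t=7: active resources = [6, 1, 5], total = 12
  t=8: active resources = [6, 1], total = 7
  t=9: active resources = [6, 1], total = 7
  t=10: active resources = [6, 1], total = 7
  t=11: active resources = [6, 1], total = 7
  t=12: active resources = [6], total = 6
Peak resource demand = 12

12


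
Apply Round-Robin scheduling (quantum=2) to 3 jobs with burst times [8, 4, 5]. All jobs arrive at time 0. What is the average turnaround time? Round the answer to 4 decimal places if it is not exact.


Time quantum = 2
Execution trace:
  J1 runs 2 units, time = 2
  J2 runs 2 units, time = 4
  J3 runs 2 units, time = 6
  J1 runs 2 units, time = 8
  J2 runs 2 units, time = 10
  J3 runs 2 units, time = 12
  J1 runs 2 units, time = 14
  J3 runs 1 units, time = 15
  J1 runs 2 units, time = 17
Finish times: [17, 10, 15]
Average turnaround = 42/3 = 14.0

14.0
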